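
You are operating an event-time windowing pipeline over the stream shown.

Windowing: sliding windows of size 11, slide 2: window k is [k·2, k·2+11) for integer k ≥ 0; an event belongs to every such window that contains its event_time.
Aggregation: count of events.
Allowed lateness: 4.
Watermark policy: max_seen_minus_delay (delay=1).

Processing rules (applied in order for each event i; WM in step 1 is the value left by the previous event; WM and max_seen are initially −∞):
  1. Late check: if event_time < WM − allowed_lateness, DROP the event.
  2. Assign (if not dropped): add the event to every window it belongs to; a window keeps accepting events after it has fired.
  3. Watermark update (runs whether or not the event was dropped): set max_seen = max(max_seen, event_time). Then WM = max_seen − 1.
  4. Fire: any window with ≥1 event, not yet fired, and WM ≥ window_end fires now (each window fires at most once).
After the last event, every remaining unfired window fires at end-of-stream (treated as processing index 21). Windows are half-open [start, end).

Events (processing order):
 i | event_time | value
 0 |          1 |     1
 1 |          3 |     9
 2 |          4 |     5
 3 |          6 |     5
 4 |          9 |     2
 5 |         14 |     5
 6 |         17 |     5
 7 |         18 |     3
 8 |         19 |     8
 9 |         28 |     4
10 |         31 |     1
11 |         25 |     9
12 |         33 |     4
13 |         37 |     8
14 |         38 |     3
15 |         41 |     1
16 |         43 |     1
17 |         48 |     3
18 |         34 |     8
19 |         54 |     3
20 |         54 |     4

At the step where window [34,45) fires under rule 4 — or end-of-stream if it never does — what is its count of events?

4

i=0 t=1 v=1: → [0,11); WM=0
i=1 t=3 v=9: → [2,13),[0,11); WM=2
i=2 t=4 v=5: → [4,15),[2,13),[0,11); WM=3
i=3 t=6 v=5: → [6,17),[4,15),[2,13),[0,11); WM=5
i=4 t=9 v=2: → [8,19),[6,17),[4,15),[2,13),[0,11); WM=8
i=5 t=14 v=5: → [14,25),[12,23),[10,21),[8,19),[6,17),[4,15); WM=13; [0,11) fires=5 [2,13) fires=4
i=6 t=17 v=5: → [16,27),[14,25),[12,23),[10,21),[8,19); WM=16; [4,15) fires=4
i=7 t=18 v=3: → [18,29),[16,27),[14,25),[12,23),[10,21),[8,19); WM=17; [6,17) fires=3
i=8 t=19 v=8: → [18,29),[16,27),[14,25),[12,23),[10,21); WM=18
i=9 t=28 v=4: → [28,39),[26,37),[24,35),[22,33),[20,31),[18,29); WM=27; [8,19) fires=4 [10,21) fires=4 [12,23) fires=4 [14,25) fires=4 [16,27) fires=3
i=10 t=31 v=1: → [30,41),[28,39),[26,37),[24,35),[22,33); WM=30; [18,29) fires=3
i=11 t=25 v=9: DROP (t<30-4); WM=30
i=12 t=33 v=4: → [32,43),[30,41),[28,39),[26,37),[24,35); WM=32; [20,31) fires=1
i=13 t=37 v=8: → [36,47),[34,45),[32,43),[30,41),[28,39); WM=36; [22,33) fires=2 [24,35) fires=3
i=14 t=38 v=3: → [38,49),[36,47),[34,45),[32,43),[30,41),[28,39); WM=37; [26,37) fires=3
i=15 t=41 v=1: → [40,51),[38,49),[36,47),[34,45),[32,43); WM=40; [28,39) fires=5
i=16 t=43 v=1: → [42,53),[40,51),[38,49),[36,47),[34,45); WM=42; [30,41) fires=4
i=17 t=48 v=3: → [48,59),[46,57),[44,55),[42,53),[40,51),[38,49); WM=47; [32,43) fires=4 [34,45) fires=4 [36,47) fires=4
i=18 t=34 v=8: DROP (t<47-4); WM=47
i=19 t=54 v=3: → [54,65),[52,63),[50,61),[48,59),[46,57),[44,55); WM=53; [38,49) fires=4 [40,51) fires=3 [42,53) fires=2
i=20 t=54 v=4: → [54,65),[52,63),[50,61),[48,59),[46,57),[44,55); WM=53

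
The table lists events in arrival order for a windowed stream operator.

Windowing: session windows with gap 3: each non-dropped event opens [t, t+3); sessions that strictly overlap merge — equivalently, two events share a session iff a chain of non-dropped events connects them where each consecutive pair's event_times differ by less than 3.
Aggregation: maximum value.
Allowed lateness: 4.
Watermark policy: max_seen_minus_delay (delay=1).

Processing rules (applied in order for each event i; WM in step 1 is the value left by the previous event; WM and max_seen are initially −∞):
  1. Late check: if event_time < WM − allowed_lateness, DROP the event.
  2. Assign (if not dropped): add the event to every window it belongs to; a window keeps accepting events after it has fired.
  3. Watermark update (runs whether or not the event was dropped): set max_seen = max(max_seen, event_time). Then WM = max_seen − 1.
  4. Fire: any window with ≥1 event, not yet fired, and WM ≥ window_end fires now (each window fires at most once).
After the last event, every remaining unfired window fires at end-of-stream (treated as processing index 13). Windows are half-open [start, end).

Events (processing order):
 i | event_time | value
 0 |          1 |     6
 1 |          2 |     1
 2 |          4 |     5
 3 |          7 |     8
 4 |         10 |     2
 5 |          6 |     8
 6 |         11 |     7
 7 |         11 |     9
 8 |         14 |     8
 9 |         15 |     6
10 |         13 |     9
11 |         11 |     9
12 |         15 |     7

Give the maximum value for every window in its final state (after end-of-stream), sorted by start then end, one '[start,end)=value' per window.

i=0 t=1 v=6: → [1,4); WM=0
i=1 t=2 v=1: → [1,5); WM=1
i=2 t=4 v=5: → [1,7); WM=3
i=3 t=7 v=8: → [7,10); WM=6
i=4 t=10 v=2: → [10,13); WM=9
i=5 t=6 v=8: → [1,10); WM=9
i=6 t=11 v=7: → [10,14); WM=10
i=7 t=11 v=9: → [10,14); WM=10
i=8 t=14 v=8: → [14,17); WM=13
i=9 t=15 v=6: → [14,18); WM=14
i=10 t=13 v=9: → [10,18); WM=14
i=11 t=11 v=9: → [10,18); WM=14
i=12 t=15 v=7: → [10,18); WM=14

[1,10)=8 [10,18)=9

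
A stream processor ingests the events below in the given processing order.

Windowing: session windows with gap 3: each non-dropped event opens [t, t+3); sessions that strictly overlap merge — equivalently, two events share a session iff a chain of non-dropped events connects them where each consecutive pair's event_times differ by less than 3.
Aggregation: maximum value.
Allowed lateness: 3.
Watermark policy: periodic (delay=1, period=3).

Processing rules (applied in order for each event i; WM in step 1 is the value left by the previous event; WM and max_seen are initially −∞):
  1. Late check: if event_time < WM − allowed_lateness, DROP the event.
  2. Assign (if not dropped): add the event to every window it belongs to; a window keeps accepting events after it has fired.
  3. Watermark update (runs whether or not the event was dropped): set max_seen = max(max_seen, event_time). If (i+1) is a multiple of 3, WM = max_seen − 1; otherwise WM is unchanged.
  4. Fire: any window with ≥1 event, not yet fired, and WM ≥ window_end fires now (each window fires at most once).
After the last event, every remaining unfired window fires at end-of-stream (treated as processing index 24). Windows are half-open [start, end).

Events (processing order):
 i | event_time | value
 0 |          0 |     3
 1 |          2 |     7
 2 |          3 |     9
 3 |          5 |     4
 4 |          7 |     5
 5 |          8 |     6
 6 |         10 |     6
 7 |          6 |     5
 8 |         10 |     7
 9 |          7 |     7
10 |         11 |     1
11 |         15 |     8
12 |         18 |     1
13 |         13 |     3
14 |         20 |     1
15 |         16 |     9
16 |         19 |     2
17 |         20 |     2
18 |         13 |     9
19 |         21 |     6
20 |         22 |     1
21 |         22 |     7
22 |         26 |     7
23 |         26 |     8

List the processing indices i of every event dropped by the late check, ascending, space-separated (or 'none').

i=0 t=0 v=3: → [0,3); WM=−∞
i=1 t=2 v=7: → [0,5); WM=−∞
i=2 t=3 v=9: → [0,6); WM=2
i=3 t=5 v=4: → [0,8); WM=2
i=4 t=7 v=5: → [0,10); WM=2
i=5 t=8 v=6: → [0,11); WM=7
i=6 t=10 v=6: → [0,13); WM=7
i=7 t=6 v=5: → [0,13); WM=7
i=8 t=10 v=7: → [0,13); WM=9
i=9 t=7 v=7: → [0,13); WM=9
i=10 t=11 v=1: → [0,14); WM=9
i=11 t=15 v=8: → [15,18); WM=14
i=12 t=18 v=1: → [18,21); WM=14
i=13 t=13 v=3: → [0,18); WM=14
i=14 t=20 v=1: → [18,23); WM=19
i=15 t=16 v=9: → [0,23); WM=19
i=16 t=19 v=2: → [0,23); WM=19
i=17 t=20 v=2: → [0,23); WM=19
i=18 t=13 v=9: DROP (t<19-3); WM=19
i=19 t=21 v=6: → [0,24); WM=19
i=20 t=22 v=1: → [0,25); WM=21
i=21 t=22 v=7: → [0,25); WM=21
i=22 t=26 v=7: → [26,29); WM=21
i=23 t=26 v=8: → [26,29); WM=25

18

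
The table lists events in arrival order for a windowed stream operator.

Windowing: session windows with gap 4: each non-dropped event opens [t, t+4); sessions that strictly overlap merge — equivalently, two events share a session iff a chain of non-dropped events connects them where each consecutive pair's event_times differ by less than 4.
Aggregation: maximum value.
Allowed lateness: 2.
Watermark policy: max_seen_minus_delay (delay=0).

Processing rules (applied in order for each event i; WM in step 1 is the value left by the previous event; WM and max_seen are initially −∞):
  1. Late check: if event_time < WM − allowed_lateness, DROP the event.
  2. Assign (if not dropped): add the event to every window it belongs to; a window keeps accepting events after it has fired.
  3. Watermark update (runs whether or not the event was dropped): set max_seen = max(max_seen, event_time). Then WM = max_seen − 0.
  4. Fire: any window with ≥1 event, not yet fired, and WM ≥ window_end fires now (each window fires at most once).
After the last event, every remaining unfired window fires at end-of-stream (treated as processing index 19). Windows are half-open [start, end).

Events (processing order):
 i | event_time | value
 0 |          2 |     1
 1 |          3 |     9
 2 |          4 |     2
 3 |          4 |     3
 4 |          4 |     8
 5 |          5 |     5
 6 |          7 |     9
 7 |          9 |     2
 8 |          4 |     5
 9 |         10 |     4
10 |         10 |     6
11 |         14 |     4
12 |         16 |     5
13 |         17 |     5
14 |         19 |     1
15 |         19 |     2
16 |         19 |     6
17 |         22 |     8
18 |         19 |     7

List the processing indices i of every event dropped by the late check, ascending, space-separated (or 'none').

i=0 t=2 v=1: → [2,6); WM=2
i=1 t=3 v=9: → [2,7); WM=3
i=2 t=4 v=2: → [2,8); WM=4
i=3 t=4 v=3: → [2,8); WM=4
i=4 t=4 v=8: → [2,8); WM=4
i=5 t=5 v=5: → [2,9); WM=5
i=6 t=7 v=9: → [2,11); WM=7
i=7 t=9 v=2: → [2,13); WM=9
i=8 t=4 v=5: DROP (t<9-2); WM=9
i=9 t=10 v=4: → [2,14); WM=10
i=10 t=10 v=6: → [2,14); WM=10
i=11 t=14 v=4: → [14,18); WM=14
i=12 t=16 v=5: → [14,20); WM=16
i=13 t=17 v=5: → [14,21); WM=17
i=14 t=19 v=1: → [14,23); WM=19
i=15 t=19 v=2: → [14,23); WM=19
i=16 t=19 v=6: → [14,23); WM=19
i=17 t=22 v=8: → [14,26); WM=22
i=18 t=19 v=7: DROP (t<22-2); WM=22

8 18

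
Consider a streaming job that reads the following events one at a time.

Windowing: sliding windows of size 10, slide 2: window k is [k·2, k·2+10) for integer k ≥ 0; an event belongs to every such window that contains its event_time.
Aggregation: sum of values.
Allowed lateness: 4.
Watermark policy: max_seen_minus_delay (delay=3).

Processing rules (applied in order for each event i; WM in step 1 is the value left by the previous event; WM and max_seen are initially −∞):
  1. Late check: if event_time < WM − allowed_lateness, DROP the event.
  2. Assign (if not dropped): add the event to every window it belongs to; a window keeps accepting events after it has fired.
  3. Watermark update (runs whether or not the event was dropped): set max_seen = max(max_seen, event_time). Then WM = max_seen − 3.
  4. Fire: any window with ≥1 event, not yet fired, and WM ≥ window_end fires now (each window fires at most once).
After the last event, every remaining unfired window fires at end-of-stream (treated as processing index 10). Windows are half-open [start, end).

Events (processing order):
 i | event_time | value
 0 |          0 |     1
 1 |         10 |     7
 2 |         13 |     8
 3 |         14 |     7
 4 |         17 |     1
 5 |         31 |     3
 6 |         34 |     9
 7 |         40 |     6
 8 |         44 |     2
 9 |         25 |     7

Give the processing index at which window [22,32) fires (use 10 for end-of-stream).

7

i=0 t=0 v=1: → [0,10); WM=-3
i=1 t=10 v=7: → [10,20),[8,18),[6,16),[4,14),[2,12); WM=7
i=2 t=13 v=8: → [12,22),[10,20),[8,18),[6,16),[4,14); WM=10; [0,10) fires=1
i=3 t=14 v=7: → [14,24),[12,22),[10,20),[8,18),[6,16); WM=11
i=4 t=17 v=1: → [16,26),[14,24),[12,22),[10,20),[8,18); WM=14; [2,12) fires=7 [4,14) fires=15
i=5 t=31 v=3: → [30,40),[28,38),[26,36),[24,34),[22,32); WM=28; [6,16) fires=22 [8,18) fires=23 [10,20) fires=23 [12,22) fires=16 [14,24) fires=8 [16,26) fires=1
i=6 t=34 v=9: → [34,44),[32,42),[30,40),[28,38),[26,36); WM=31
i=7 t=40 v=6: → [40,50),[38,48),[36,46),[34,44),[32,42); WM=37; [22,32) fires=3 [24,34) fires=3 [26,36) fires=12
i=8 t=44 v=2: → [44,54),[42,52),[40,50),[38,48),[36,46); WM=41; [28,38) fires=12 [30,40) fires=12
i=9 t=25 v=7: DROP (t<41-4); WM=41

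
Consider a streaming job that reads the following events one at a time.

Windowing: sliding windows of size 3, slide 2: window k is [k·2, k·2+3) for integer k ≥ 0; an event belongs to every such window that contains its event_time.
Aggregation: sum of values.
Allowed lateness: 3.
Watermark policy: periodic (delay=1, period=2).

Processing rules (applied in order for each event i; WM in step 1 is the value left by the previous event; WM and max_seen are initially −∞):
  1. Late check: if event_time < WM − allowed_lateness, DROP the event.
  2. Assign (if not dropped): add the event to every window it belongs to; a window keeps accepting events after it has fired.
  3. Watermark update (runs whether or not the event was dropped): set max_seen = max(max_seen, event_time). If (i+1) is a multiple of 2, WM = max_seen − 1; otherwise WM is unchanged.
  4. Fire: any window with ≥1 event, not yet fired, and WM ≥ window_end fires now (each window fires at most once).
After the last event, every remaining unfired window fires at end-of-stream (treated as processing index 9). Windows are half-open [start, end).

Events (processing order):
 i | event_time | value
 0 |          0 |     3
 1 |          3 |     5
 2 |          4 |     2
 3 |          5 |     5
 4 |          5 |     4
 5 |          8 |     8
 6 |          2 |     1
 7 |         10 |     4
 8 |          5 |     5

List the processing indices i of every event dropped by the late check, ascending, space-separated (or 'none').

i=0 t=0 v=3: → [0,3); WM=−∞
i=1 t=3 v=5: → [2,5); WM=2
i=2 t=4 v=2: → [4,7),[2,5); WM=2
i=3 t=5 v=5: → [4,7); WM=4; [0,3) fires=3
i=4 t=5 v=4: → [4,7); WM=4
i=5 t=8 v=8: → [8,11),[6,9); WM=7; [2,5) fires=7 [4,7) fires=11
i=6 t=2 v=1: DROP (t<7-3); WM=7
i=7 t=10 v=4: → [10,13),[8,11); WM=9; [6,9) fires=8
i=8 t=5 v=5: DROP (t<9-3); WM=9

6 8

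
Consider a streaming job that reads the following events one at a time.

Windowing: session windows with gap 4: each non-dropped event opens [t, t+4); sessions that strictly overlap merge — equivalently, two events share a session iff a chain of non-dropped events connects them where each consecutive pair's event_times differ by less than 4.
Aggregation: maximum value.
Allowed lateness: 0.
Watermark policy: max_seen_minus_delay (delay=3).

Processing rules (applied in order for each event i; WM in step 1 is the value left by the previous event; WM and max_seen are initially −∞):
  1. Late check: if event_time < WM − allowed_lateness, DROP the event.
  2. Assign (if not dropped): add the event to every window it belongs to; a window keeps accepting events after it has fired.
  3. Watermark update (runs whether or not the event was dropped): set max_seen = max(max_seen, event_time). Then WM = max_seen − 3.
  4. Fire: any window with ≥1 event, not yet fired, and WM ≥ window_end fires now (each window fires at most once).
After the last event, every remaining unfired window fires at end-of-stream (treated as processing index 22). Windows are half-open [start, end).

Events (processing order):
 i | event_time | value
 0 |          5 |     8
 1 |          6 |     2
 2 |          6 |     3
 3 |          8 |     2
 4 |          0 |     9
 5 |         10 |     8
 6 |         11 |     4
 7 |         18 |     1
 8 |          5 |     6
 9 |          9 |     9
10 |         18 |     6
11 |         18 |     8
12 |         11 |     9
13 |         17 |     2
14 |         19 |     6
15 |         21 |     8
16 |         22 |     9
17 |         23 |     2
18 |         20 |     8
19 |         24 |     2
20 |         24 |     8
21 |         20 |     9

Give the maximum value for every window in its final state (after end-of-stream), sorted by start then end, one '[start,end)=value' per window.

i=0 t=5 v=8: → [5,9); WM=2
i=1 t=6 v=2: → [5,10); WM=3
i=2 t=6 v=3: → [5,10); WM=3
i=3 t=8 v=2: → [5,12); WM=5
i=4 t=0 v=9: DROP (t<5-0); WM=5
i=5 t=10 v=8: → [5,14); WM=7
i=6 t=11 v=4: → [5,15); WM=8
i=7 t=18 v=1: → [18,22); WM=15
i=8 t=5 v=6: DROP (t<15-0); WM=15
i=9 t=9 v=9: DROP (t<15-0); WM=15
i=10 t=18 v=6: → [18,22); WM=15
i=11 t=18 v=8: → [18,22); WM=15
i=12 t=11 v=9: DROP (t<15-0); WM=15
i=13 t=17 v=2: → [17,22); WM=15
i=14 t=19 v=6: → [17,23); WM=16
i=15 t=21 v=8: → [17,25); WM=18
i=16 t=22 v=9: → [17,26); WM=19
i=17 t=23 v=2: → [17,27); WM=20
i=18 t=20 v=8: → [17,27); WM=20
i=19 t=24 v=2: → [17,28); WM=21
i=20 t=24 v=8: → [17,28); WM=21
i=21 t=20 v=9: DROP (t<21-0); WM=21

[5,15)=8 [17,28)=9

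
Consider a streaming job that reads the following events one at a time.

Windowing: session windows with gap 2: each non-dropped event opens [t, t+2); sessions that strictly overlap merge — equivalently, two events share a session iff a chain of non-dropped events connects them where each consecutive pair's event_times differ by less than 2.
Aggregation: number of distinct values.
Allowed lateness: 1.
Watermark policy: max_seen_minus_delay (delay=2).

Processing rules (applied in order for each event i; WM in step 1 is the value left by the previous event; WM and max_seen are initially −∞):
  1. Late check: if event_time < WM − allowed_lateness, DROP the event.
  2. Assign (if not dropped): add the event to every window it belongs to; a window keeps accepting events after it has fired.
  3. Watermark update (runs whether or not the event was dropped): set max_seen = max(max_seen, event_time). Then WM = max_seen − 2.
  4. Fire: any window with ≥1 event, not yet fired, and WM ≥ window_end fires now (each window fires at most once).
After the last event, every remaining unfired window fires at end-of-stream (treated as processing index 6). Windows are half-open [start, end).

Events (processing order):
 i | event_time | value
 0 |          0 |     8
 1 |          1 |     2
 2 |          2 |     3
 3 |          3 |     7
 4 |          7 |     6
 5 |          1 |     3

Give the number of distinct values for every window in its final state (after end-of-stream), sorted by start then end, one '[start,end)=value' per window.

[0,5)=4 [7,9)=1

i=0 t=0 v=8: → [0,2); WM=-2
i=1 t=1 v=2: → [0,3); WM=-1
i=2 t=2 v=3: → [0,4); WM=0
i=3 t=3 v=7: → [0,5); WM=1
i=4 t=7 v=6: → [7,9); WM=5
i=5 t=1 v=3: DROP (t<5-1); WM=5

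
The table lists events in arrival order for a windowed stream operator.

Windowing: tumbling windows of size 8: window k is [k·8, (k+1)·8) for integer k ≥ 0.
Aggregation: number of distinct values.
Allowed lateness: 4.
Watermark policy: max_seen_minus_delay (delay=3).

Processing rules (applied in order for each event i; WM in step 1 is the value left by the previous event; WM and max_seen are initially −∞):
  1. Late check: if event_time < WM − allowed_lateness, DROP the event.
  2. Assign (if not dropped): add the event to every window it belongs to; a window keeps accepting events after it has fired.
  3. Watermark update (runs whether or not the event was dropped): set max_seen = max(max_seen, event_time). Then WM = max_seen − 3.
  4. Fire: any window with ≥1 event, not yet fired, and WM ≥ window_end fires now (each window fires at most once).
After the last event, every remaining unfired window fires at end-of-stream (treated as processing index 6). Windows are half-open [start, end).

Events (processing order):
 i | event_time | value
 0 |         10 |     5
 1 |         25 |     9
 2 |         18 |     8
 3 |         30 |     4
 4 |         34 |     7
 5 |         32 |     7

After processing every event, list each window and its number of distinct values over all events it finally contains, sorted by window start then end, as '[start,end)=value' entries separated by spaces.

i=0 t=10 v=5: → [8,16); WM=7
i=1 t=25 v=9: → [24,32); WM=22; [8,16) fires=1
i=2 t=18 v=8: → [16,24); WM=22
i=3 t=30 v=4: → [24,32); WM=27; [16,24) fires=1
i=4 t=34 v=7: → [32,40); WM=31
i=5 t=32 v=7: → [32,40); WM=31

[8,16)=1 [16,24)=1 [24,32)=2 [32,40)=1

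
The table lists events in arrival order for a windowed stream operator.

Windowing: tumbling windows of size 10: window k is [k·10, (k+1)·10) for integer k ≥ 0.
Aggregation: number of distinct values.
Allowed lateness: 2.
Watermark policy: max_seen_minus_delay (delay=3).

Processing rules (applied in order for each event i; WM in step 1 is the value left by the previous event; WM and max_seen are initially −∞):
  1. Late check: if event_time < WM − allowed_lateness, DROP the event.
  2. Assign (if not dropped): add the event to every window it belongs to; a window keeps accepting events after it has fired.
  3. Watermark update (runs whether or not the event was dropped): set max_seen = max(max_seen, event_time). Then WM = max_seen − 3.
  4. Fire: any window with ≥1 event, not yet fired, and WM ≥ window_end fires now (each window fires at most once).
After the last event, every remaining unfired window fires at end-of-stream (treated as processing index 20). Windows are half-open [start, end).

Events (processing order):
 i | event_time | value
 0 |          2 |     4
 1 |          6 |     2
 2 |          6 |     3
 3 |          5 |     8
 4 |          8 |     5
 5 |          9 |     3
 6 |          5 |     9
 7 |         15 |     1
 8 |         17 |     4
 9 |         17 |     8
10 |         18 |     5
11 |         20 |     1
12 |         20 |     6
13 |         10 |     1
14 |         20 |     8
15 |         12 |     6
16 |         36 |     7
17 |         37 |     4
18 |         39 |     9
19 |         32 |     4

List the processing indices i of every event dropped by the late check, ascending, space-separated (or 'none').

i=0 t=2 v=4: → [0,10); WM=-1
i=1 t=6 v=2: → [0,10); WM=3
i=2 t=6 v=3: → [0,10); WM=3
i=3 t=5 v=8: → [0,10); WM=3
i=4 t=8 v=5: → [0,10); WM=5
i=5 t=9 v=3: → [0,10); WM=6
i=6 t=5 v=9: → [0,10); WM=6
i=7 t=15 v=1: → [10,20); WM=12; [0,10) fires=6
i=8 t=17 v=4: → [10,20); WM=14
i=9 t=17 v=8: → [10,20); WM=14
i=10 t=18 v=5: → [10,20); WM=15
i=11 t=20 v=1: → [20,30); WM=17
i=12 t=20 v=6: → [20,30); WM=17
i=13 t=10 v=1: DROP (t<17-2); WM=17
i=14 t=20 v=8: → [20,30); WM=17
i=15 t=12 v=6: DROP (t<17-2); WM=17
i=16 t=36 v=7: → [30,40); WM=33; [10,20) fires=4 [20,30) fires=3
i=17 t=37 v=4: → [30,40); WM=34
i=18 t=39 v=9: → [30,40); WM=36
i=19 t=32 v=4: DROP (t<36-2); WM=36

13 15 19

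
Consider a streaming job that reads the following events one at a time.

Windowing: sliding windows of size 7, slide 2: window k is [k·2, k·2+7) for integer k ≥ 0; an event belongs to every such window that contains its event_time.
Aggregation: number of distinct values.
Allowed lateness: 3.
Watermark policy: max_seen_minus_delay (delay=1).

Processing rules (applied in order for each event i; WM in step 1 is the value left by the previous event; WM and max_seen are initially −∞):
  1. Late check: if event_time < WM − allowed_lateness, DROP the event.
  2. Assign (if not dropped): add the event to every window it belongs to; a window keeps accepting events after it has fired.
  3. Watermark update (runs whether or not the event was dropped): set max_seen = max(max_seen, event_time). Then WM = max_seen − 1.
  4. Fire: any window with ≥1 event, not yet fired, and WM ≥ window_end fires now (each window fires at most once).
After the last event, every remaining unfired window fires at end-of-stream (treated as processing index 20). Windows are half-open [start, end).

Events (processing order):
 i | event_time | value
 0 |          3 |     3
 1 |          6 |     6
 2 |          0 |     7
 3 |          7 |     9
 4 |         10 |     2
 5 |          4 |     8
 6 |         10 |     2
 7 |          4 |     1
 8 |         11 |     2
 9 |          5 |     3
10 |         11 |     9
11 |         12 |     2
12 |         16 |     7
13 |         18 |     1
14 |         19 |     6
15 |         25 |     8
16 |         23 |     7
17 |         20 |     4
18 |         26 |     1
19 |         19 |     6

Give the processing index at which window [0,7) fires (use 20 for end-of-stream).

i=0 t=3 v=3: → [2,9),[0,7); WM=2
i=1 t=6 v=6: → [6,13),[4,11),[2,9),[0,7); WM=5
i=2 t=0 v=7: DROP (t<5-3); WM=5
i=3 t=7 v=9: → [6,13),[4,11),[2,9); WM=6
i=4 t=10 v=2: → [10,17),[8,15),[6,13),[4,11); WM=9; [0,7) fires=2 [2,9) fires=3
i=5 t=4 v=8: DROP (t<9-3); WM=9
i=6 t=10 v=2: → [10,17),[8,15),[6,13),[4,11); WM=9
i=7 t=4 v=1: DROP (t<9-3); WM=9
i=8 t=11 v=2: → [10,17),[8,15),[6,13); WM=10
i=9 t=5 v=3: DROP (t<10-3); WM=10
i=10 t=11 v=9: → [10,17),[8,15),[6,13); WM=10
i=11 t=12 v=2: → [12,19),[10,17),[8,15),[6,13); WM=11; [4,11) fires=3
i=12 t=16 v=7: → [16,23),[14,21),[12,19),[10,17); WM=15; [6,13) fires=3 [8,15) fires=2
i=13 t=18 v=1: → [18,25),[16,23),[14,21),[12,19); WM=17; [10,17) fires=3
i=14 t=19 v=6: → [18,25),[16,23),[14,21); WM=18
i=15 t=25 v=8: → [24,31),[22,29),[20,27); WM=24; [12,19) fires=3 [14,21) fires=3 [16,23) fires=3
i=16 t=23 v=7: → [22,29),[20,27),[18,25); WM=24
i=17 t=20 v=4: DROP (t<24-3); WM=24
i=18 t=26 v=1: → [26,33),[24,31),[22,29),[20,27); WM=25; [18,25) fires=3
i=19 t=19 v=6: DROP (t<25-3); WM=25

4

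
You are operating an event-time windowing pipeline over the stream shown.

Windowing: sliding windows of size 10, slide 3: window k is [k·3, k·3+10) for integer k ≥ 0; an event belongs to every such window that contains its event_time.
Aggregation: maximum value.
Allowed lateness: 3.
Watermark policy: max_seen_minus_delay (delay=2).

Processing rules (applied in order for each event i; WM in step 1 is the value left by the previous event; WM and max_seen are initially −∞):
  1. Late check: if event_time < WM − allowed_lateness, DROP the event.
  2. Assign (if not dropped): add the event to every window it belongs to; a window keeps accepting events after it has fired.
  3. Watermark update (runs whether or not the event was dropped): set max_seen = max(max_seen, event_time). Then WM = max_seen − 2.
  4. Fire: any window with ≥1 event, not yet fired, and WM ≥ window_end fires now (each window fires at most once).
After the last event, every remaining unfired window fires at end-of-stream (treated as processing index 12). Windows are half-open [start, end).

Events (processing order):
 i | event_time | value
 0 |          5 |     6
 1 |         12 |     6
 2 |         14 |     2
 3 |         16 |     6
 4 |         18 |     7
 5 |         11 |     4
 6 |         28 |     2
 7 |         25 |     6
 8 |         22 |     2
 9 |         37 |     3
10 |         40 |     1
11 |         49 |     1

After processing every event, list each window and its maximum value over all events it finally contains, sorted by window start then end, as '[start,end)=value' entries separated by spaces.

i=0 t=5 v=6: → [3,13),[0,10); WM=3
i=1 t=12 v=6: → [12,22),[9,19),[6,16),[3,13); WM=10; [0,10) fires=6
i=2 t=14 v=2: → [12,22),[9,19),[6,16); WM=12
i=3 t=16 v=6: → [15,25),[12,22),[9,19); WM=14; [3,13) fires=6
i=4 t=18 v=7: → [18,28),[15,25),[12,22),[9,19); WM=16; [6,16) fires=6
i=5 t=11 v=4: DROP (t<16-3); WM=16
i=6 t=28 v=2: → [27,37),[24,34),[21,31); WM=26; [9,19) fires=7 [12,22) fires=7 [15,25) fires=7
i=7 t=25 v=6: → [24,34),[21,31),[18,28); WM=26
i=8 t=22 v=2: DROP (t<26-3); WM=26
i=9 t=37 v=3: → [36,46),[33,43),[30,40); WM=35; [18,28) fires=7 [21,31) fires=6 [24,34) fires=6
i=10 t=40 v=1: → [39,49),[36,46),[33,43); WM=38; [27,37) fires=2
i=11 t=49 v=1: → [48,58),[45,55),[42,52); WM=47; [30,40) fires=3 [33,43) fires=3 [36,46) fires=3

[0,10)=6 [3,13)=6 [6,16)=6 [9,19)=7 [12,22)=7 [15,25)=7 [18,28)=7 [21,31)=6 [24,34)=6 [27,37)=2 [30,40)=3 [33,43)=3 [36,46)=3 [39,49)=1 [42,52)=1 [45,55)=1 [48,58)=1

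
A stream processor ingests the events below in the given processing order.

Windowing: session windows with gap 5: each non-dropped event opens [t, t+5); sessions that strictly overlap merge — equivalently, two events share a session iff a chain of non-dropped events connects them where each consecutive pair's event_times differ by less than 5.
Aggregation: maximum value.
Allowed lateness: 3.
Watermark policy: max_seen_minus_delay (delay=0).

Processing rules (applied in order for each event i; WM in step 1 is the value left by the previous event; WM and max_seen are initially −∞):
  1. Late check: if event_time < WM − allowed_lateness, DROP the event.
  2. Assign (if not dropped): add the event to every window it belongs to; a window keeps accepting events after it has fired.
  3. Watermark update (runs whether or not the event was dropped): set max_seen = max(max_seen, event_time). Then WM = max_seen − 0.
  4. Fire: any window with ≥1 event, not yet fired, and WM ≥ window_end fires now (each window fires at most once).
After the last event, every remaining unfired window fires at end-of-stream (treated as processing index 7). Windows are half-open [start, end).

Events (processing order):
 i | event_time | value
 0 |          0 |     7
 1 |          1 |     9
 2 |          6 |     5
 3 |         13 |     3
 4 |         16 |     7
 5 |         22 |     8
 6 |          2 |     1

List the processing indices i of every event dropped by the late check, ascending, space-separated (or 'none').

i=0 t=0 v=7: → [0,5); WM=0
i=1 t=1 v=9: → [0,6); WM=1
i=2 t=6 v=5: → [6,11); WM=6
i=3 t=13 v=3: → [13,18); WM=13
i=4 t=16 v=7: → [13,21); WM=16
i=5 t=22 v=8: → [22,27); WM=22
i=6 t=2 v=1: DROP (t<22-3); WM=22

6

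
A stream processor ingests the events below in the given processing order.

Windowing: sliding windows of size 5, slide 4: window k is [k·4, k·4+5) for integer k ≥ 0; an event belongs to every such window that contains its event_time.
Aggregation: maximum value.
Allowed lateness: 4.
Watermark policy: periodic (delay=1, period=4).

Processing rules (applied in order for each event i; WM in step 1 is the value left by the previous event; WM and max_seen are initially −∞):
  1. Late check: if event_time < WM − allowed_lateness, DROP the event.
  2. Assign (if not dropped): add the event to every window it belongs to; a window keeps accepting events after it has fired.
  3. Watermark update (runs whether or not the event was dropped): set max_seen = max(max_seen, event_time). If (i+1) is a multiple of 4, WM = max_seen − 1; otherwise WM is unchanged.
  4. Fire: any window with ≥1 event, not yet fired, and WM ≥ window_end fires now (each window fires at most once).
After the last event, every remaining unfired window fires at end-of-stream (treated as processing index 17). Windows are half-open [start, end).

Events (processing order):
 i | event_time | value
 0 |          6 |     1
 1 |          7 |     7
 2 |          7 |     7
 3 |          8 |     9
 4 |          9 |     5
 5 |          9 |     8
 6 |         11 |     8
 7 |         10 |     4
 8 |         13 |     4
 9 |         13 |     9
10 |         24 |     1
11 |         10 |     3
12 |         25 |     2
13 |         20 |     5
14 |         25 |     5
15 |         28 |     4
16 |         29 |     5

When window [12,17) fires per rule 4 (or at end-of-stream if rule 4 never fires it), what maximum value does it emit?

9

i=0 t=6 v=1: → [4,9); WM=−∞
i=1 t=7 v=7: → [4,9); WM=−∞
i=2 t=7 v=7: → [4,9); WM=−∞
i=3 t=8 v=9: → [8,13),[4,9); WM=7
i=4 t=9 v=5: → [8,13); WM=7
i=5 t=9 v=8: → [8,13); WM=7
i=6 t=11 v=8: → [8,13); WM=7
i=7 t=10 v=4: → [8,13); WM=10; [4,9) fires=9
i=8 t=13 v=4: → [12,17); WM=10
i=9 t=13 v=9: → [12,17); WM=10
i=10 t=24 v=1: → [24,29),[20,25); WM=10
i=11 t=10 v=3: → [8,13); WM=23; [8,13) fires=9 [12,17) fires=9
i=12 t=25 v=2: → [24,29); WM=23
i=13 t=20 v=5: → [20,25),[16,21); WM=23; [16,21) fires=5
i=14 t=25 v=5: → [24,29); WM=23
i=15 t=28 v=4: → [28,33),[24,29); WM=27; [20,25) fires=5
i=16 t=29 v=5: → [28,33); WM=27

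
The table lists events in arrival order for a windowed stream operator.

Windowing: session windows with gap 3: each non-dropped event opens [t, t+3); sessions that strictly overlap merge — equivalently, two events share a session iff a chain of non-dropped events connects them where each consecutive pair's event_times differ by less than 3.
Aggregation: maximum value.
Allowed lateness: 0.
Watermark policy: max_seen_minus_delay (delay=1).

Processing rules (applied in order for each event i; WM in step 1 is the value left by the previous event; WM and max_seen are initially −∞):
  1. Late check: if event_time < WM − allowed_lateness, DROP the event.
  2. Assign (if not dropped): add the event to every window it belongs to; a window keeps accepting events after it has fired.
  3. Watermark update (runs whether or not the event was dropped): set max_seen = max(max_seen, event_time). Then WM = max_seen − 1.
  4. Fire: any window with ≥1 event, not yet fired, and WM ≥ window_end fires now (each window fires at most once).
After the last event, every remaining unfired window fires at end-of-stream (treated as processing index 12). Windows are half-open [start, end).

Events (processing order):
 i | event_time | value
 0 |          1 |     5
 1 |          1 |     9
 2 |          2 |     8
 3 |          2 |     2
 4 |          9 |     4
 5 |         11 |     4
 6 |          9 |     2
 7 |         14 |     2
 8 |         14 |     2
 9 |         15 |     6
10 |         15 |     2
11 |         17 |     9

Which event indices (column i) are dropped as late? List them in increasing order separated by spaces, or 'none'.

i=0 t=1 v=5: → [1,4); WM=0
i=1 t=1 v=9: → [1,4); WM=0
i=2 t=2 v=8: → [1,5); WM=1
i=3 t=2 v=2: → [1,5); WM=1
i=4 t=9 v=4: → [9,12); WM=8
i=5 t=11 v=4: → [9,14); WM=10
i=6 t=9 v=2: DROP (t<10-0); WM=10
i=7 t=14 v=2: → [14,17); WM=13
i=8 t=14 v=2: → [14,17); WM=13
i=9 t=15 v=6: → [14,18); WM=14
i=10 t=15 v=2: → [14,18); WM=14
i=11 t=17 v=9: → [14,20); WM=16

6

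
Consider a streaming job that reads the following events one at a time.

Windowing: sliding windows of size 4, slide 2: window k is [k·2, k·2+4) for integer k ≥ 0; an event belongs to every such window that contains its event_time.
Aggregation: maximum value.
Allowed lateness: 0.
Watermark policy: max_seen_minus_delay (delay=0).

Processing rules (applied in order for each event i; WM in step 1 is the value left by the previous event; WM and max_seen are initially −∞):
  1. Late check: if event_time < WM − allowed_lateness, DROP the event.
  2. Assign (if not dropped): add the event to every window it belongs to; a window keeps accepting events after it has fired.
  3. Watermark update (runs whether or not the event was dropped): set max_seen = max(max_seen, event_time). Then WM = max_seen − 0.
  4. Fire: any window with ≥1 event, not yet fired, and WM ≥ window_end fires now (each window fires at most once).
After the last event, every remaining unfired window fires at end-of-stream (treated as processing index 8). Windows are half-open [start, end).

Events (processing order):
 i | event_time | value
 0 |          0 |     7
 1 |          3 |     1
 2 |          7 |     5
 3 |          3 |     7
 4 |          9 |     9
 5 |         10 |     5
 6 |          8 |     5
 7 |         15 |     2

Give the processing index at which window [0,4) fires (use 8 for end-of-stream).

i=0 t=0 v=7: → [0,4); WM=0
i=1 t=3 v=1: → [2,6),[0,4); WM=3
i=2 t=7 v=5: → [6,10),[4,8); WM=7; [0,4) fires=7 [2,6) fires=1
i=3 t=3 v=7: DROP (t<7-0); WM=7
i=4 t=9 v=9: → [8,12),[6,10); WM=9; [4,8) fires=5
i=5 t=10 v=5: → [10,14),[8,12); WM=10; [6,10) fires=9
i=6 t=8 v=5: DROP (t<10-0); WM=10
i=7 t=15 v=2: → [14,18),[12,16); WM=15; [8,12) fires=9 [10,14) fires=5

2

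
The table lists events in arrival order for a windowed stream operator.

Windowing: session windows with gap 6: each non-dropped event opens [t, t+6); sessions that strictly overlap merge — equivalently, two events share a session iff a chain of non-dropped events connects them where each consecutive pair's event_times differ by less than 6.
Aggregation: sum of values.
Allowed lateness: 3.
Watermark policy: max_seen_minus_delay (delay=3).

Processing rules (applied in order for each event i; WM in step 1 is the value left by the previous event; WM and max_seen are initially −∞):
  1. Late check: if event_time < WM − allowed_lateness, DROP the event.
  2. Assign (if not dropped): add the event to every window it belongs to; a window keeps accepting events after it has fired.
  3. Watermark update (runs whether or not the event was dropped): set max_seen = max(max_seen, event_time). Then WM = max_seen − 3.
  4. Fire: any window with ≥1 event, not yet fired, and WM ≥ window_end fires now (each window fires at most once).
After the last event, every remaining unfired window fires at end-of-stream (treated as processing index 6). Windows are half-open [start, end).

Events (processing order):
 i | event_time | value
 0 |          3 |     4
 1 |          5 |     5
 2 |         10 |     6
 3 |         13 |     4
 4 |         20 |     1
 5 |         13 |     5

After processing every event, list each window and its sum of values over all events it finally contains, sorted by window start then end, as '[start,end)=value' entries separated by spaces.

i=0 t=3 v=4: → [3,9); WM=0
i=1 t=5 v=5: → [3,11); WM=2
i=2 t=10 v=6: → [3,16); WM=7
i=3 t=13 v=4: → [3,19); WM=10
i=4 t=20 v=1: → [20,26); WM=17
i=5 t=13 v=5: DROP (t<17-3); WM=17

[3,19)=19 [20,26)=1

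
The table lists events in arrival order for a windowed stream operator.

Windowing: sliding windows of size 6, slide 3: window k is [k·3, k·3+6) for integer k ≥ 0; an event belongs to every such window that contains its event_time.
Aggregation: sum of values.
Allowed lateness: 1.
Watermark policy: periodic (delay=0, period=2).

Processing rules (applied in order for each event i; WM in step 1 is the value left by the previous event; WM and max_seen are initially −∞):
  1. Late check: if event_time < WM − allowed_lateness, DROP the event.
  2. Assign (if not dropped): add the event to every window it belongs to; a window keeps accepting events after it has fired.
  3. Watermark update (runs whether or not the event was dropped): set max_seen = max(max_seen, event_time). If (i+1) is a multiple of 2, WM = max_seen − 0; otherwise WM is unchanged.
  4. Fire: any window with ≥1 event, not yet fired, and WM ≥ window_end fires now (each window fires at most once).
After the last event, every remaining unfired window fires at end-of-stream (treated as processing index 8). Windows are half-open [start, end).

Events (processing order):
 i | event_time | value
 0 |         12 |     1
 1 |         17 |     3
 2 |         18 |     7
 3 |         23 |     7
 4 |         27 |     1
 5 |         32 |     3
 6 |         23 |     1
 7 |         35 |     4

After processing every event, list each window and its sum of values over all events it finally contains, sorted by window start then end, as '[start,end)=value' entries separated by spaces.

i=0 t=12 v=1: → [12,18),[9,15); WM=−∞
i=1 t=17 v=3: → [15,21),[12,18); WM=17; [9,15) fires=1
i=2 t=18 v=7: → [18,24),[15,21); WM=17
i=3 t=23 v=7: → [21,27),[18,24); WM=23; [12,18) fires=4 [15,21) fires=10
i=4 t=27 v=1: → [27,33),[24,30); WM=23
i=5 t=32 v=3: → [30,36),[27,33); WM=32; [18,24) fires=14 [21,27) fires=7 [24,30) fires=1
i=6 t=23 v=1: DROP (t<32-1); WM=32
i=7 t=35 v=4: → [33,39),[30,36); WM=35; [27,33) fires=4

[9,15)=1 [12,18)=4 [15,21)=10 [18,24)=14 [21,27)=7 [24,30)=1 [27,33)=4 [30,36)=7 [33,39)=4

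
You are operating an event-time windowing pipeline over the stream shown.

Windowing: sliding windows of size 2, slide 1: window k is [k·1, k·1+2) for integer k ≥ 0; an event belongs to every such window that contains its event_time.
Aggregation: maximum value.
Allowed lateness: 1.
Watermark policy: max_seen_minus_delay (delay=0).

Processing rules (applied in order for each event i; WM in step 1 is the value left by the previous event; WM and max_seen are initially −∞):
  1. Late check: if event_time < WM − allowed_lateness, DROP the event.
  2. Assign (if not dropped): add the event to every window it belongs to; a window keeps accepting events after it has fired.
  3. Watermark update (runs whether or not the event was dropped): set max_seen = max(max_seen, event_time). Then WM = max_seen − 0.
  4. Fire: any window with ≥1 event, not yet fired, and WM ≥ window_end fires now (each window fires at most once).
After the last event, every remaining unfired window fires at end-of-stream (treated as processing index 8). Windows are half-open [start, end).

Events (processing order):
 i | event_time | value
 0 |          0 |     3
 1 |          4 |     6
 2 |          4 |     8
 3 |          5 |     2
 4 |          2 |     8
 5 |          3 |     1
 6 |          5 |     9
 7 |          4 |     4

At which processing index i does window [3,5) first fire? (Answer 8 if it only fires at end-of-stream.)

3

i=0 t=0 v=3: → [0,2); WM=0
i=1 t=4 v=6: → [4,6),[3,5); WM=4; [0,2) fires=3
i=2 t=4 v=8: → [4,6),[3,5); WM=4
i=3 t=5 v=2: → [5,7),[4,6); WM=5; [3,5) fires=8
i=4 t=2 v=8: DROP (t<5-1); WM=5
i=5 t=3 v=1: DROP (t<5-1); WM=5
i=6 t=5 v=9: → [5,7),[4,6); WM=5
i=7 t=4 v=4: → [4,6),[3,5); WM=5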